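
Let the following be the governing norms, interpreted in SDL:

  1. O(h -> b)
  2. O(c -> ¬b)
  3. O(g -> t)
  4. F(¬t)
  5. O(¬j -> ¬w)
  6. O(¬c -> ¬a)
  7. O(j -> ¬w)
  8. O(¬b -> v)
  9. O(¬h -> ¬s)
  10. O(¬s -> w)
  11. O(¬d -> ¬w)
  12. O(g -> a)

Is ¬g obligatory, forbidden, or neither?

Premises 5 and 7 cover both cases: O(¬j -> ¬w) and O(j -> ¬w). Since ¬j ∨ j is a tautology, O(¬w) follows.
Premise 10, O(¬s -> w), contraposes to O(¬w -> s); with O(¬w) we get O(s).
The contrapositive of premise 9 (O(¬h -> ¬s)) is O(s -> h), and O(s) is already established, so O(h).
With premise 1, O(h -> b), the K-axiom yields O(b).
Premise 2, O(c -> ¬b), contraposes to O(b -> ¬c); with O(b) we get O(¬c).
Applying K to premise 6 (O(¬c -> ¬a)) and O(¬c) yields O(¬a).
Premise 12, O(g -> a), contraposes to O(¬a -> ¬g); with O(¬a) we get O(¬g).
Premises 3, 4, 8, 11 do not contribute to this derivation.
Hence ¬g is obligatory.

Obligatory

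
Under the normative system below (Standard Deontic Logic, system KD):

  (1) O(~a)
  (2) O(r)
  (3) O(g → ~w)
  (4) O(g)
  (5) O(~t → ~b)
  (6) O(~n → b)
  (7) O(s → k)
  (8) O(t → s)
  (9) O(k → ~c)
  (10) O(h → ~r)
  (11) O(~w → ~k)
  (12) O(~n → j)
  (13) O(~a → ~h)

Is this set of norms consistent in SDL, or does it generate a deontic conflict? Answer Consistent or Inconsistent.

Premise 10 is O(h → ~r), but O(h) is not derivable from the premises, so it does not yield O(~r).
So O(~r) is not derivable, and the apparent clash with O(r) does not arise.
A world satisfying every obligation exists (e.g. a=false, b=false, c=false, g=true, h=false, j=false, k=false, n=true, r=true, s=false, t=false, w=false); no atom is both obligatory and forbidden, so the set is consistent.

Consistent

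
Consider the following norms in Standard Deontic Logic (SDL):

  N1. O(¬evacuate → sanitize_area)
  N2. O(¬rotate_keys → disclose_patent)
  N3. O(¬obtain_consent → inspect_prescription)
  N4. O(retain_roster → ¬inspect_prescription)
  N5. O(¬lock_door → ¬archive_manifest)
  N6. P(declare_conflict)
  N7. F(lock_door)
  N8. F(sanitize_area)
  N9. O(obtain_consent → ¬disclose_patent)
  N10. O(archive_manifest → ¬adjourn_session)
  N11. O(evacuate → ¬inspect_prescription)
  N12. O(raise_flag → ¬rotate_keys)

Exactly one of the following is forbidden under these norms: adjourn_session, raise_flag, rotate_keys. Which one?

Premise 8, F(sanitize_area), is equivalent to O(¬sanitize_area).
Premise 1, O(¬evacuate → sanitize_area), contraposes to O(¬sanitize_area → evacuate); with O(¬sanitize_area) we get O(evacuate).
With premise 11, O(evacuate → ¬inspect_prescription), the K-axiom yields O(¬inspect_prescription).
Premise 3, O(¬obtain_consent → inspect_prescription), contraposes to O(¬inspect_prescription → obtain_consent); with O(¬inspect_prescription) we get O(obtain_consent).
With premise 9, O(obtain_consent → ¬disclose_patent), the K-axiom yields O(¬disclose_patent).
Premise 2, O(¬rotate_keys → disclose_patent), contraposes to O(¬disclose_patent → rotate_keys); with O(¬disclose_patent) we get O(rotate_keys).
The contrapositive of premise 12 (O(raise_flag → ¬rotate_keys)) is O(rotate_keys → ¬raise_flag), and O(rotate_keys) is already established, so O(¬raise_flag).
So O(¬raise_flag) holds, i.e. raise_flag is forbidden. None of the other listed options is forbidden under the premises.

raise_flag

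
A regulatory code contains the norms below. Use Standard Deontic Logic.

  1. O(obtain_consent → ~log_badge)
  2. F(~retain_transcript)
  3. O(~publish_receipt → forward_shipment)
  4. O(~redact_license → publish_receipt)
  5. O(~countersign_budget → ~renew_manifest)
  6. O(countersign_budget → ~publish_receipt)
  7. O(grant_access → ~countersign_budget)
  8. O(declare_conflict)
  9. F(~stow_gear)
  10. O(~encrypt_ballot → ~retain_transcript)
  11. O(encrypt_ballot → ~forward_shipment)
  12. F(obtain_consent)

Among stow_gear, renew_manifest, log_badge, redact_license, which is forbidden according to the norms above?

F(~retain_transcript) at premise 2 means O(retain_transcript).
Premise 10, O(~encrypt_ballot → ~retain_transcript), contraposes to O(retain_transcript → encrypt_ballot); with O(retain_transcript) we get O(encrypt_ballot).
With premise 11, O(encrypt_ballot → ~forward_shipment), the K-axiom yields O(~forward_shipment).
The contrapositive of premise 3 (O(~publish_receipt → forward_shipment)) is O(~forward_shipment → publish_receipt), and O(~forward_shipment) is already established, so O(publish_receipt).
The contrapositive of premise 6 (O(countersign_budget → ~publish_receipt)) is O(publish_receipt → ~countersign_budget), and O(publish_receipt) is already established, so O(~countersign_budget).
From O(~countersign_budget) and premise 5, O(~countersign_budget → ~renew_manifest), we obtain O(~renew_manifest).
So O(~renew_manifest) holds, i.e. renew_manifest is forbidden. None of the other listed options is forbidden under the premises.

renew_manifest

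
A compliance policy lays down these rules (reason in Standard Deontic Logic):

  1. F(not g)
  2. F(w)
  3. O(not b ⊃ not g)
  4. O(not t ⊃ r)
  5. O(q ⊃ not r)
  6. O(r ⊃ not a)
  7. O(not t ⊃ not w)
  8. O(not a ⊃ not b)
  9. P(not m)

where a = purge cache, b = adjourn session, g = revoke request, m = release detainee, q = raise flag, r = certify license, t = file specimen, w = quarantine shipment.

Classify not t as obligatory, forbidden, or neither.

Premise 1 is F(not g), i.e. O(g).
Premise 3 is O(not b ⊃ not g); contrapositively O(g ⊃ b). Since O(g) holds, K gives O(b).
Premise 8, O(not a ⊃ not b), contraposes to O(b ⊃ a); with O(b) we get O(a).
Premise 6 is O(r ⊃ not a); contrapositively O(a ⊃ not r). Since O(a) holds, K gives O(not r).
The contrapositive of premise 4 (O(not t ⊃ r)) is O(not r ⊃ t), and O(not r) is already established, so O(t).
Premises 2, 5, 7, 9 do not contribute to this derivation.
Thus O(t), which is F(not t): not t is forbidden.

Forbidden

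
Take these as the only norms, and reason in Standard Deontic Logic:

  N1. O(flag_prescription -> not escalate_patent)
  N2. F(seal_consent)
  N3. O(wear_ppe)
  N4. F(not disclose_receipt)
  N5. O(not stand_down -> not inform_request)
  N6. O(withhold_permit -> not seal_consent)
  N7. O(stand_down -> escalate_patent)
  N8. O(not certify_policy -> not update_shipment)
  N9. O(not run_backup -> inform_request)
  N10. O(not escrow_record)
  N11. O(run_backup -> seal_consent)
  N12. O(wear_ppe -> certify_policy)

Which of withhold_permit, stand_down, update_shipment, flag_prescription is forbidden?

flag_prescription

Premise 2, F(seal_consent), is equivalent to O(not seal_consent).
Premise 11, O(run_backup -> seal_consent), contraposes to O(not seal_consent -> not run_backup); with O(not seal_consent) we get O(not run_backup).
With premise 9, O(not run_backup -> inform_request), the K-axiom yields O(inform_request).
Premise 5 is O(not stand_down -> not inform_request); contrapositively O(inform_request -> stand_down). Since O(inform_request) holds, K gives O(stand_down).
Applying K to premise 7 (O(stand_down -> escalate_patent)) and O(stand_down) yields O(escalate_patent).
The contrapositive of premise 1 (O(flag_prescription -> not escalate_patent)) is O(escalate_patent -> not flag_prescription), and O(escalate_patent) is already established, so O(not flag_prescription).
So O(not flag_prescription) holds, i.e. flag_prescription is forbidden. None of the other listed options is forbidden under the premises.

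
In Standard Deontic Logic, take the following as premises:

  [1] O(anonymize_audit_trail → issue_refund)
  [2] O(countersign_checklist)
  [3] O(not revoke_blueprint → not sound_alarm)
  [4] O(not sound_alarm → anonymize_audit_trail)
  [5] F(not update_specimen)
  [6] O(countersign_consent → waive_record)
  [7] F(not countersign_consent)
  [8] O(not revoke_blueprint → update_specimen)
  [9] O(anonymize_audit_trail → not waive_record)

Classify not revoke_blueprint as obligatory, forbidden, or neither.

Premise 7, F(not countersign_consent), is equivalent to O(countersign_consent).
Applying K to premise 6 (O(countersign_consent → waive_record)) and O(countersign_consent) yields O(waive_record).
Premise 9, O(anonymize_audit_trail → not waive_record), contraposes to O(waive_record → not anonymize_audit_trail); with O(waive_record) we get O(not anonymize_audit_trail).
The contrapositive of premise 4 (O(not sound_alarm → anonymize_audit_trail)) is O(not anonymize_audit_trail → sound_alarm), and O(not anonymize_audit_trail) is already established, so O(sound_alarm).
Premise 3 is O(not revoke_blueprint → not sound_alarm); contrapositively O(sound_alarm → revoke_blueprint). Since O(sound_alarm) holds, K gives O(revoke_blueprint).
Premises 1, 2, 5, 8 do not contribute to this derivation.
Thus O(revoke_blueprint), which is F(not revoke_blueprint): not revoke_blueprint is forbidden.

Forbidden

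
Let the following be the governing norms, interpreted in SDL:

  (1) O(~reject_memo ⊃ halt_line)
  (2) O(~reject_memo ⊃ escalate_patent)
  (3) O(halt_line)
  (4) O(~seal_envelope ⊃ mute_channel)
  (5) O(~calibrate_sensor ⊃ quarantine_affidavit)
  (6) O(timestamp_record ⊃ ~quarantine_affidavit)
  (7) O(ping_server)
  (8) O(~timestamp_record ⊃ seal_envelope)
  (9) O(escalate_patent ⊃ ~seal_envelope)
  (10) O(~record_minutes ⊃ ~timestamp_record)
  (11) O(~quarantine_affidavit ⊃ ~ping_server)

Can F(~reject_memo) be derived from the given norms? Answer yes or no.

From premise 7 we have O(ping_server).
Premise 11 is O(~quarantine_affidavit ⊃ ~ping_server); contrapositively O(ping_server ⊃ quarantine_affidavit). Since O(ping_server) holds, K gives O(quarantine_affidavit).
The contrapositive of premise 6 (O(timestamp_record ⊃ ~quarantine_affidavit)) is O(quarantine_affidavit ⊃ ~timestamp_record), and O(quarantine_affidavit) is already established, so O(~timestamp_record).
With premise 8, O(~timestamp_record ⊃ seal_envelope), the K-axiom yields O(seal_envelope).
Premise 9, O(escalate_patent ⊃ ~seal_envelope), contraposes to O(seal_envelope ⊃ ~escalate_patent); with O(seal_envelope) we get O(~escalate_patent).
Premise 2, O(~reject_memo ⊃ escalate_patent), contraposes to O(~escalate_patent ⊃ reject_memo); with O(~escalate_patent) we get O(reject_memo).
Premises 1, 3, 4, 5, 10 do not contribute to this derivation.
So O(reject_memo) holds, i.e. F(~reject_memo). The claim follows.

Yes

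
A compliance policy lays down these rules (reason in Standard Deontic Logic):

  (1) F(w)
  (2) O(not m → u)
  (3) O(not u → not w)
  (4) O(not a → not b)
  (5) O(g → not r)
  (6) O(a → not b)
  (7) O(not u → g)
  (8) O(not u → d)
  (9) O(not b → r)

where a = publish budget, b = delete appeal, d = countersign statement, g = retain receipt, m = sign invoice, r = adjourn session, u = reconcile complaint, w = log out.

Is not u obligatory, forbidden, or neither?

By case analysis on not a: premise 4 gives O(not a → not b) and premise 6 gives O(a → not b), so O(not b) either way.
Premise 9 is O(not b → r); since O(not b), deontic closure gives O(r).
The contrapositive of premise 5 (O(g → not r)) is O(r → not g), and O(r) is already established, so O(not g).
Premise 7 is O(not u → g); contrapositively O(not g → u). Since O(not g) holds, K gives O(u).
Premises 1, 2, 3, 8 do not contribute to this derivation.
Thus O(u), which is F(not u): not u is forbidden.

Forbidden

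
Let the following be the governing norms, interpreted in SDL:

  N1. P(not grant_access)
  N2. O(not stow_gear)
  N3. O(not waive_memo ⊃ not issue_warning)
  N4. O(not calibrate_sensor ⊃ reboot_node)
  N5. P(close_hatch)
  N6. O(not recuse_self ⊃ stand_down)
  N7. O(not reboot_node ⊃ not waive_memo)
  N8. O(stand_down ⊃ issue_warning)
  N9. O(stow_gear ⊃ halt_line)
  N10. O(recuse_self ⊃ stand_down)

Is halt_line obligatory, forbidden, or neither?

Premise 9 is O(stow_gear ⊃ halt_line), but O(stow_gear) is not derivable from the premises, so it does not yield O(halt_line).
No premise or chain of K-axiom applications forces O(halt_line), and none forces O(not halt_line). So halt_line is neither obligatory nor forbidden under these norms.

Neither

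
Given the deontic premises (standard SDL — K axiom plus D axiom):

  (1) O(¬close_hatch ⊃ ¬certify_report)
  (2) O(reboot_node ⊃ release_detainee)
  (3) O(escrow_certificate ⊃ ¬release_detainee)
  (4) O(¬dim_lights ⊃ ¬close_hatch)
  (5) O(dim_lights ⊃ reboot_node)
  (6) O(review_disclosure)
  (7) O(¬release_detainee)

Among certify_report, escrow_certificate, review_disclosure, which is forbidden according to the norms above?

certify_report

From premise 7 we have O(¬release_detainee).
Premise 2 is O(reboot_node ⊃ release_detainee); contrapositively O(¬release_detainee ⊃ ¬reboot_node). Since O(¬release_detainee) holds, K gives O(¬reboot_node).
Premise 5 is O(dim_lights ⊃ reboot_node); contrapositively O(¬reboot_node ⊃ ¬dim_lights). Since O(¬reboot_node) holds, K gives O(¬dim_lights).
With premise 4, O(¬dim_lights ⊃ ¬close_hatch), the K-axiom yields O(¬close_hatch).
Applying K to premise 1 (O(¬close_hatch ⊃ ¬certify_report)) and O(¬close_hatch) yields O(¬certify_report).
So O(¬certify_report) holds, i.e. certify_report is forbidden. None of the other listed options is forbidden under the premises.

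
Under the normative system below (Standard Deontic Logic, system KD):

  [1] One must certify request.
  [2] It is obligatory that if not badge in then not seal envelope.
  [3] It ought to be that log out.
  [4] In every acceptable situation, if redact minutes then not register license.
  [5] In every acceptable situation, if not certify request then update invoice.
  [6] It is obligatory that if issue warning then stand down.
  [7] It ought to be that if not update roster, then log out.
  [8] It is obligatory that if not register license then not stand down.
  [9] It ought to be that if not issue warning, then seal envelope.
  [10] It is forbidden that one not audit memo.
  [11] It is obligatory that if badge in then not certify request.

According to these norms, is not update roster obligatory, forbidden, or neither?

Premise 7 is O(¬update_roster → log_out); even if O(log_out) held, inferring O(¬update_roster) would be affirming the consequent — invalid.
No premise or chain of K-axiom applications forces O(¬update_roster), and none forces O(update_roster). So ¬update_roster is neither obligatory nor forbidden under these norms.

Neither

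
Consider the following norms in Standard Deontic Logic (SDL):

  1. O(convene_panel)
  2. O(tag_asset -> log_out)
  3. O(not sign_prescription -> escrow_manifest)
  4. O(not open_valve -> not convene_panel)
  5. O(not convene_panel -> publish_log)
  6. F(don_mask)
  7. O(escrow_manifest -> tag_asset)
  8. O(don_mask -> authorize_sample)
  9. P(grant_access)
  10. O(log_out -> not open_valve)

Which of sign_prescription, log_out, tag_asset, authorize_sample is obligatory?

From premise 1 we have O(convene_panel).
Premise 4 is O(not open_valve -> not convene_panel); contrapositively O(convene_panel -> open_valve). Since O(convene_panel) holds, K gives O(open_valve).
Premise 10 is O(log_out -> not open_valve); contrapositively O(open_valve -> not log_out). Since O(open_valve) holds, K gives O(not log_out).
Premise 2 is O(tag_asset -> log_out); contrapositively O(not log_out -> not tag_asset). Since O(not log_out) holds, K gives O(not tag_asset).
Premise 7 is O(escrow_manifest -> tag_asset); contrapositively O(not tag_asset -> not escrow_manifest). Since O(not tag_asset) holds, K gives O(not escrow_manifest).
Premise 3, O(not sign_prescription -> escrow_manifest), contraposes to O(not escrow_manifest -> sign_prescription); with O(not escrow_manifest) we get O(sign_prescription).
So O(sign_prescription) holds — sign_prescription is obligatory. None of the other listed options is made obligatory by any chain of premises.

sign_prescription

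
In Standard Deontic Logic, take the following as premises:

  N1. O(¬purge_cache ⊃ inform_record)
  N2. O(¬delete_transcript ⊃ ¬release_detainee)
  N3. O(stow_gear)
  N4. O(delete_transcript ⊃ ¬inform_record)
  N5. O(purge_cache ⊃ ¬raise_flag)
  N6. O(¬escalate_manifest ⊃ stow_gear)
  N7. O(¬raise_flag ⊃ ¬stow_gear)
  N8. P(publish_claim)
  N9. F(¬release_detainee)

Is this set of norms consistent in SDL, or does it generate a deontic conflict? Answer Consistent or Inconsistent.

Inconsistent

Premise 3 gives O(stow_gear).
Premise 7 is O(¬raise_flag ⊃ ¬stow_gear); contrapositively O(stow_gear ⊃ raise_flag). Since O(stow_gear) holds, K gives O(raise_flag).
Premise 5, O(purge_cache ⊃ ¬raise_flag), contraposes to O(raise_flag ⊃ ¬purge_cache); with O(raise_flag) we get O(¬purge_cache).
Applying K to premise 1 (O(¬purge_cache ⊃ inform_record)) and O(¬purge_cache) yields O(inform_record).
Premise 4 is O(delete_transcript ⊃ ¬inform_record); contrapositively O(inform_record ⊃ ¬delete_transcript). Since O(inform_record) holds, K gives O(¬delete_transcript).
Applying K to premise 2 (O(¬delete_transcript ⊃ ¬release_detainee)) and O(¬delete_transcript) yields O(¬release_detainee).
However, F(¬release_detainee) at premise 9 amounts to O(release_detainee).
We now have both O(¬release_detainee) and O(release_detainee) — release_detainee is simultaneously obligatory and forbidden, violating the D-axiom.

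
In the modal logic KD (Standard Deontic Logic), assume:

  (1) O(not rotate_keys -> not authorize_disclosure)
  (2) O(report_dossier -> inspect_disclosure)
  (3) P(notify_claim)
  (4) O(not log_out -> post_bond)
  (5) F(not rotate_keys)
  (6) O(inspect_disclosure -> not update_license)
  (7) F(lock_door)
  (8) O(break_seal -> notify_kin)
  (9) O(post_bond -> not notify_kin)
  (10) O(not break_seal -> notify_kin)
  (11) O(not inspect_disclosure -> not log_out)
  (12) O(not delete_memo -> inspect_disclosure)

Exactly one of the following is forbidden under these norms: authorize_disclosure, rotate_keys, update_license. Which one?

By case analysis on not break_seal: premise 10 gives O(not break_seal -> notify_kin) and premise 8 gives O(break_seal -> notify_kin), so O(notify_kin) either way.
Premise 9 is O(post_bond -> not notify_kin); contrapositively O(notify_kin -> not post_bond). Since O(notify_kin) holds, K gives O(not post_bond).
Premise 4 is O(not log_out -> post_bond); contrapositively O(not post_bond -> log_out). Since O(not post_bond) holds, K gives O(log_out).
Premise 11, O(not inspect_disclosure -> not log_out), contraposes to O(log_out -> inspect_disclosure); with O(log_out) we get O(inspect_disclosure).
Applying K to premise 6 (O(inspect_disclosure -> not update_license)) and O(inspect_disclosure) yields O(not update_license).
So O(not update_license) holds, i.e. update_license is forbidden. None of the other listed options is forbidden under the premises.

update_license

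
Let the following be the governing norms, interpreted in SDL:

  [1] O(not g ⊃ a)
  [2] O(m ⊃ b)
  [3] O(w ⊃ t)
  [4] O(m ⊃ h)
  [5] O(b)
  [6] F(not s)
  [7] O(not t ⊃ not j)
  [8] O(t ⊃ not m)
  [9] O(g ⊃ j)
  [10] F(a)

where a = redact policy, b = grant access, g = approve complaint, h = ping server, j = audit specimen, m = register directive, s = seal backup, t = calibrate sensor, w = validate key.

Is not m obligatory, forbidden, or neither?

Obligatory

Premise 10 is F(a), i.e. O(not a).
Premise 1, O(not g ⊃ a), contraposes to O(not a ⊃ g); with O(not a) we get O(g).
Premise 9 is O(g ⊃ j); since O(g), deontic closure gives O(j).
Premise 7 is O(not t ⊃ not j); contrapositively O(j ⊃ t). Since O(j) holds, K gives O(t).
Applying K to premise 8 (O(t ⊃ not m)) and O(t) yields O(not m).
Premises 2, 3, 4, 5, 6 do not contribute to this derivation.
Hence not m is obligatory.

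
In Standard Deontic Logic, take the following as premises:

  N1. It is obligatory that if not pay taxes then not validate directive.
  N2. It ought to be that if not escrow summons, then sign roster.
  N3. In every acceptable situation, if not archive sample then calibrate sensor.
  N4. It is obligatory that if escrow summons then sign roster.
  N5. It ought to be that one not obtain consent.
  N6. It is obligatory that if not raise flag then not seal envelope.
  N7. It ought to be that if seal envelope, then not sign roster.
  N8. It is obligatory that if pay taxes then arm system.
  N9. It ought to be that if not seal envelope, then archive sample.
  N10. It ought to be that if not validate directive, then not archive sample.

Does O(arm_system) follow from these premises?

Yes

By case analysis on ¬escrow_summons: premise 2 gives O(¬escrow_summons → sign_roster) and premise 4 gives O(escrow_summons → sign_roster), so O(sign_roster) either way.
Premise 7 is O(seal_envelope → ¬sign_roster); contrapositively O(sign_roster → ¬seal_envelope). Since O(sign_roster) holds, K gives O(¬seal_envelope).
With premise 9, O(¬seal_envelope → archive_sample), the K-axiom yields O(archive_sample).
Premise 10 is O(¬validate_directive → ¬archive_sample); contrapositively O(archive_sample → validate_directive). Since O(archive_sample) holds, K gives O(validate_directive).
Premise 1, O(¬pay_taxes → ¬validate_directive), contraposes to O(validate_directive → pay_taxes); with O(validate_directive) we get O(pay_taxes).
Premise 8 is O(pay_taxes → arm_system); since O(pay_taxes), deontic closure gives O(arm_system).
Premises 3, 5, 6 do not contribute to this derivation.
So O(arm_system) follows.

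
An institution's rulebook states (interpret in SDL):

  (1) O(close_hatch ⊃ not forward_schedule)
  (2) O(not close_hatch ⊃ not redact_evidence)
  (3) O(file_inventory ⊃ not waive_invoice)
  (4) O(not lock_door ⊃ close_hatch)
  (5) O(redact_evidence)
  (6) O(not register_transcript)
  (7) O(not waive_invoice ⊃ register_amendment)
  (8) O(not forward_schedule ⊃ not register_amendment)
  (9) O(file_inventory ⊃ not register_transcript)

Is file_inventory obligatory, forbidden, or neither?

Forbidden

Premise 5 states O(redact_evidence) outright.
Premise 2 is O(not close_hatch ⊃ not redact_evidence); contrapositively O(redact_evidence ⊃ close_hatch). Since O(redact_evidence) holds, K gives O(close_hatch).
With premise 1, O(close_hatch ⊃ not forward_schedule), the K-axiom yields O(not forward_schedule).
Premise 8 is O(not forward_schedule ⊃ not register_amendment); since O(not forward_schedule), deontic closure gives O(not register_amendment).
Premise 7 is O(not waive_invoice ⊃ register_amendment); contrapositively O(not register_amendment ⊃ waive_invoice). Since O(not register_amendment) holds, K gives O(waive_invoice).
Premise 3 is O(file_inventory ⊃ not waive_invoice); contrapositively O(waive_invoice ⊃ not file_inventory). Since O(waive_invoice) holds, K gives O(not file_inventory).
Premises 4, 6, 9 do not contribute to this derivation.
Thus O(not file_inventory), which is F(file_inventory): file_inventory is forbidden.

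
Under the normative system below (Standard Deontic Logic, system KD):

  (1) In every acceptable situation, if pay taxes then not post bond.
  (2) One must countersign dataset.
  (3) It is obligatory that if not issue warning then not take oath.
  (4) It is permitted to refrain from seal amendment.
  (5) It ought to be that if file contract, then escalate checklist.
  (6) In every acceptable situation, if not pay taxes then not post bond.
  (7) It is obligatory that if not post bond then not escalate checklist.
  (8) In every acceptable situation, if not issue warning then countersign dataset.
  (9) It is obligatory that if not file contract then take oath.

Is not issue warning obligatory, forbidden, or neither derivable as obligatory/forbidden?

Forbidden

Premises 1 and 6 are O(pay_taxes → ¬post_bond) and O(¬pay_taxes → ¬post_bond); every ideal world satisfies pay_taxes or ¬pay_taxes, so in either case ¬post_bond holds — hence O(¬post_bond).
Applying K to premise 7 (O(¬post_bond → ¬escalate_checklist)) and O(¬post_bond) yields O(¬escalate_checklist).
Premise 5 is O(file_contract → escalate_checklist); contrapositively O(¬escalate_checklist → ¬file_contract). Since O(¬escalate_checklist) holds, K gives O(¬file_contract).
Applying K to premise 9 (O(¬file_contract → take_oath)) and O(¬file_contract) yields O(take_oath).
The contrapositive of premise 3 (O(¬issue_warning → ¬take_oath)) is O(take_oath → issue_warning), and O(take_oath) is already established, so O(issue_warning).
Premises 2, 4, 8 do not contribute to this derivation.
Thus O(issue_warning), which is F(¬issue_warning): ¬issue_warning is forbidden.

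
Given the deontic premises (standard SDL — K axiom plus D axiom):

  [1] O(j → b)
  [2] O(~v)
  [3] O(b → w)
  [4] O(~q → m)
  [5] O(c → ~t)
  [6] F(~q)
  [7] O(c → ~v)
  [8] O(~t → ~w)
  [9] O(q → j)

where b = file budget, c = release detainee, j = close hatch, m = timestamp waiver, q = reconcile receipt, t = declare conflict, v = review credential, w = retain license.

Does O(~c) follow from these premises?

Yes

F(~q) at premise 6 means O(q).
From O(q) and premise 9, O(q → j), we obtain O(j).
Applying K to premise 1 (O(j → b)) and O(j) yields O(b).
Applying K to premise 3 (O(b → w)) and O(b) yields O(w).
Premise 8, O(~t → ~w), contraposes to O(w → t); with O(w) we get O(t).
Premise 5 is O(c → ~t); contrapositively O(t → ~c). Since O(t) holds, K gives O(~c).
Premises 2, 4, 7 do not contribute to this derivation.
So O(~c) follows.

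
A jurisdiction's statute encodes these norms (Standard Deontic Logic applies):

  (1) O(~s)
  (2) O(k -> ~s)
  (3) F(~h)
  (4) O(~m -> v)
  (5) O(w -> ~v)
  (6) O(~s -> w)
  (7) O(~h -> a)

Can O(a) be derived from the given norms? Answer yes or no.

No

Premise 7 is O(~h -> a), but O(~h) is not derivable from the premises, so it does not yield O(a).
No other premise forces O(a). An ideal world satisfying every premise can still have a false, so O(a) is not derivable.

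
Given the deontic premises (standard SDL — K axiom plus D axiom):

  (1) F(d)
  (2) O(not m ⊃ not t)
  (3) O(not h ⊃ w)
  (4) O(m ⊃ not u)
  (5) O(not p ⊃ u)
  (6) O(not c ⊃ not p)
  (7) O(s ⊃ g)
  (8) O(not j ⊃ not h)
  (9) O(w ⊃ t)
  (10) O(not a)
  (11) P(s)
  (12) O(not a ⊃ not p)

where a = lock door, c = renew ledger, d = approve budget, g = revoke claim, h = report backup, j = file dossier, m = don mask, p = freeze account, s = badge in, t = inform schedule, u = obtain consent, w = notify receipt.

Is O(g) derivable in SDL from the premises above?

No

Premise 7 is O(s ⊃ g), but O(s) is not derivable from the premises (the permission P(s) asserts only not O(not s), not O(s)), so it does not yield O(g).
No other premise forces O(g). An ideal world satisfying every premise can still have g false, so O(g) is not derivable.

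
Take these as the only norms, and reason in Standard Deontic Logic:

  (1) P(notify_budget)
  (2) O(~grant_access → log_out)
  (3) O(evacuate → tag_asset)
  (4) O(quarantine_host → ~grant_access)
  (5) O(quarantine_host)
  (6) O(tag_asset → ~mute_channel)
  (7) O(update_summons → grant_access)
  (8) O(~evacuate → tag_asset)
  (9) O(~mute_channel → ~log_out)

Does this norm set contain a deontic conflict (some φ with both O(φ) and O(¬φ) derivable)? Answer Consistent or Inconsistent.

Inconsistent

Premises 8 and 3 are O(~evacuate → tag_asset) and O(evacuate → tag_asset); every ideal world satisfies ~evacuate or evacuate, so in either case tag_asset holds — hence O(tag_asset).
Premise 6 is O(tag_asset → ~mute_channel); since O(tag_asset), deontic closure gives O(~mute_channel).
From O(~mute_channel) and premise 9, O(~mute_channel → ~log_out), we obtain O(~log_out).
The contrapositive of premise 2 (O(~grant_access → log_out)) is O(~log_out → grant_access), and O(~log_out) is already established, so O(grant_access).
Premise 4 is O(quarantine_host → ~grant_access); contrapositively O(grant_access → ~quarantine_host). Since O(grant_access) holds, K gives O(~quarantine_host).
But premise 5 directly asserts O(quarantine_host).
We now have both O(~quarantine_host) and O(quarantine_host) — quarantine_host is simultaneously obligatory and forbidden, violating the D-axiom.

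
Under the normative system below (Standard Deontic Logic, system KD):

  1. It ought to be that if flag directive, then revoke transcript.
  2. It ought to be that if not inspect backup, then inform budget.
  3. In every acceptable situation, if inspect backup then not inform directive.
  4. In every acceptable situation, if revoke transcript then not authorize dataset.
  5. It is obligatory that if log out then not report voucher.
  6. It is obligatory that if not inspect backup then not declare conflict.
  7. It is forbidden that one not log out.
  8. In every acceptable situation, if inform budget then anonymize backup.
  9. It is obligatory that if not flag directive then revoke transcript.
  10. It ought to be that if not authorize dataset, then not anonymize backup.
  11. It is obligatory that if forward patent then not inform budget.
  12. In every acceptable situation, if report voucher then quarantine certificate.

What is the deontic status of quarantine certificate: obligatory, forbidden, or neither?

Premise 12 is O(report_voucher → quarantine_certificate), but O(report_voucher) is not derivable from the premises, so it does not yield O(quarantine_certificate).
No premise or chain of K-axiom applications forces O(quarantine_certificate), and none forces O(¬quarantine_certificate). So quarantine_certificate is neither obligatory nor forbidden under these norms.

Neither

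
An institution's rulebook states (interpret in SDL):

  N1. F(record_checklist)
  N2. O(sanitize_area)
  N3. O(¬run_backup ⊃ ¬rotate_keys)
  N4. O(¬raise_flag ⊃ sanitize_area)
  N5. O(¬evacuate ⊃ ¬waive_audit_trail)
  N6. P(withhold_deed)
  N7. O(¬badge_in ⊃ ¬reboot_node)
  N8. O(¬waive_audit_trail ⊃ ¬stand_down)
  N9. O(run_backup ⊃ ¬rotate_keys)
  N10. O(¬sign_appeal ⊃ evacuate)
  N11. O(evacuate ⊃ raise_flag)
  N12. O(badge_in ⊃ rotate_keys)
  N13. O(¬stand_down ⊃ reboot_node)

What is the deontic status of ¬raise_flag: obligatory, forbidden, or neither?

Forbidden

Premises 3 and 9 cover both cases: O(¬run_backup ⊃ ¬rotate_keys) and O(run_backup ⊃ ¬rotate_keys). Since ¬run_backup ∨ run_backup is a tautology, O(¬rotate_keys) follows.
Premise 12, O(badge_in ⊃ rotate_keys), contraposes to O(¬rotate_keys ⊃ ¬badge_in); with O(¬rotate_keys) we get O(¬badge_in).
Premise 7 is O(¬badge_in ⊃ ¬reboot_node); since O(¬badge_in), deontic closure gives O(¬reboot_node).
Premise 13 is O(¬stand_down ⊃ reboot_node); contrapositively O(¬reboot_node ⊃ stand_down). Since O(¬reboot_node) holds, K gives O(stand_down).
Premise 8 is O(¬waive_audit_trail ⊃ ¬stand_down); contrapositively O(stand_down ⊃ waive_audit_trail). Since O(stand_down) holds, K gives O(waive_audit_trail).
Premise 5 is O(¬evacuate ⊃ ¬waive_audit_trail); contrapositively O(waive_audit_trail ⊃ evacuate). Since O(waive_audit_trail) holds, K gives O(evacuate).
From O(evacuate) and premise 11, O(evacuate ⊃ raise_flag), we obtain O(raise_flag).
Premises 1, 2, 4, 6, 10 do not contribute to this derivation.
Thus O(raise_flag), which is F(¬raise_flag): ¬raise_flag is forbidden.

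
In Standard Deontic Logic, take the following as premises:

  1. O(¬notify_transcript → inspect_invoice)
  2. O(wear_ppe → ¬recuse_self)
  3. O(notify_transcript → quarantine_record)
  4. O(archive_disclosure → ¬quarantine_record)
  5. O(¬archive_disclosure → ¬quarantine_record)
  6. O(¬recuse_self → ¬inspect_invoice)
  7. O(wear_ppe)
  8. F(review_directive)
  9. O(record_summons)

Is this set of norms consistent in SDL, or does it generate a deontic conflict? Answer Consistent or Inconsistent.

Inconsistent

By case analysis on archive_disclosure: premise 4 gives O(archive_disclosure → ¬quarantine_record) and premise 5 gives O(¬archive_disclosure → ¬quarantine_record), so O(¬quarantine_record) either way.
The contrapositive of premise 3 (O(notify_transcript → quarantine_record)) is O(¬quarantine_record → ¬notify_transcript), and O(¬quarantine_record) is already established, so O(¬notify_transcript).
Applying K to premise 1 (O(¬notify_transcript → inspect_invoice)) and O(¬notify_transcript) yields O(inspect_invoice).
Premise 6 is O(¬recuse_self → ¬inspect_invoice); contrapositively O(inspect_invoice → recuse_self). Since O(inspect_invoice) holds, K gives O(recuse_self).
Premise 2 is O(wear_ppe → ¬recuse_self); contrapositively O(recuse_self → ¬wear_ppe). Since O(recuse_self) holds, K gives O(¬wear_ppe).
But premise 7 directly asserts O(wear_ppe).
We now have both O(¬wear_ppe) and O(wear_ppe) — wear_ppe is simultaneously obligatory and forbidden, violating the D-axiom.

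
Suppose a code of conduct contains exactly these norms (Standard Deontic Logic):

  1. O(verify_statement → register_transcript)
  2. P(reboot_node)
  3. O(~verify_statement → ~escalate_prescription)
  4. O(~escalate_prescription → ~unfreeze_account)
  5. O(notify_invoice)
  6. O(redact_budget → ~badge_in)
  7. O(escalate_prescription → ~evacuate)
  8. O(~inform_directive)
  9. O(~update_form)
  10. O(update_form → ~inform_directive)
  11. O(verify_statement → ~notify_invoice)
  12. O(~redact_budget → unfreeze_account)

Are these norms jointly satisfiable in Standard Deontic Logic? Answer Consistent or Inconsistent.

Consistent

Premise 10 is O(update_form → ~inform_directive); even if O(~inform_directive) held, inferring O(update_form) would be affirming the consequent — invalid.
So O(update_form) is not derivable, and the apparent clash with O(~update_form) does not arise.
A world satisfying every obligation exists (e.g. badge_in=false, escalate_prescription=false, evacuate=false, inform_directive=false, notify_invoice=true, reboot_node=false, redact_budget=true, register_transcript=false, unfreeze_account=false, update_form=false, verify_statement=false); no atom is both obligatory and forbidden, so the set is consistent.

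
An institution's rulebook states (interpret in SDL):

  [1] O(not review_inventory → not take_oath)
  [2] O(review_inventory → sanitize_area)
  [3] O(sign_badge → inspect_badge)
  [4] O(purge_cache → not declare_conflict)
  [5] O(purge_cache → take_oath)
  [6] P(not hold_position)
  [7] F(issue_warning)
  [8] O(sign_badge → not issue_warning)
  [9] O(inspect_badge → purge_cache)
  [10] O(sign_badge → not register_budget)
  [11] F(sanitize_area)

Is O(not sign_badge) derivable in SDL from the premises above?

Yes

Premise 11 is F(sanitize_area), i.e. O(not sanitize_area).
Premise 2 is O(review_inventory → sanitize_area); contrapositively O(not sanitize_area → not review_inventory). Since O(not sanitize_area) holds, K gives O(not review_inventory).
From O(not review_inventory) and premise 1, O(not review_inventory → not take_oath), we obtain O(not take_oath).
Premise 5, O(purge_cache → take_oath), contraposes to O(not take_oath → not purge_cache); with O(not take_oath) we get O(not purge_cache).
Premise 9, O(inspect_badge → purge_cache), contraposes to O(not purge_cache → not inspect_badge); with O(not purge_cache) we get O(not inspect_badge).
Premise 3 is O(sign_badge → inspect_badge); contrapositively O(not inspect_badge → not sign_badge). Since O(not inspect_badge) holds, K gives O(not sign_badge).
Premises 4, 6, 7, 8, 10 do not contribute to this derivation.
So O(not sign_badge) follows.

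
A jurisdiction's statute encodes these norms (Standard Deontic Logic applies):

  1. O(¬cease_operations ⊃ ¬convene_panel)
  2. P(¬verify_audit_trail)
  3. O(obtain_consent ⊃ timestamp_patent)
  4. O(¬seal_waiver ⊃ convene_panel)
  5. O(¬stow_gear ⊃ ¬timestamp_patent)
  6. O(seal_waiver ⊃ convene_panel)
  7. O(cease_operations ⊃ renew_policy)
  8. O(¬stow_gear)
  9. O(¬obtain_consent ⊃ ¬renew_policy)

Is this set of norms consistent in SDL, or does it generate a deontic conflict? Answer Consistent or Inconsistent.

Inconsistent

Premises 6 and 4 cover both cases: O(seal_waiver ⊃ convene_panel) and O(¬seal_waiver ⊃ convene_panel). Since seal_waiver ∨ ¬seal_waiver is a tautology, O(convene_panel) follows.
Premise 1 is O(¬cease_operations ⊃ ¬convene_panel); contrapositively O(convene_panel ⊃ cease_operations). Since O(convene_panel) holds, K gives O(cease_operations).
Premise 7 is O(cease_operations ⊃ renew_policy); since O(cease_operations), deontic closure gives O(renew_policy).
Premise 9 is O(¬obtain_consent ⊃ ¬renew_policy); contrapositively O(renew_policy ⊃ obtain_consent). Since O(renew_policy) holds, K gives O(obtain_consent).
Applying K to premise 3 (O(obtain_consent ⊃ timestamp_patent)) and O(obtain_consent) yields O(timestamp_patent).
Premise 5 is O(¬stow_gear ⊃ ¬timestamp_patent); contrapositively O(timestamp_patent ⊃ stow_gear). Since O(timestamp_patent) holds, K gives O(stow_gear).
However, premise 8 gives O(¬stow_gear).
We now have both O(stow_gear) and O(¬stow_gear) — stow_gear is simultaneously obligatory and forbidden, violating the D-axiom.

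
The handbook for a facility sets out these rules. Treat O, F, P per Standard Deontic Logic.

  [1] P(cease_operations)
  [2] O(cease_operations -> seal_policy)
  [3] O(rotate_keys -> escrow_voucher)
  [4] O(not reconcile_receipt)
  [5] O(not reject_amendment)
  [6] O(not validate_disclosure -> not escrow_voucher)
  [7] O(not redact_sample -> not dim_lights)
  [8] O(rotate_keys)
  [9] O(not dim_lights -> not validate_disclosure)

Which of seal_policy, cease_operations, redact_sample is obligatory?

redact_sample

Premise 8 states O(rotate_keys) outright.
From O(rotate_keys) and premise 3, O(rotate_keys -> escrow_voucher), we obtain O(escrow_voucher).
Premise 6, O(not validate_disclosure -> not escrow_voucher), contraposes to O(escrow_voucher -> validate_disclosure); with O(escrow_voucher) we get O(validate_disclosure).
The contrapositive of premise 9 (O(not dim_lights -> not validate_disclosure)) is O(validate_disclosure -> dim_lights), and O(validate_disclosure) is already established, so O(dim_lights).
Premise 7, O(not redact_sample -> not dim_lights), contraposes to O(dim_lights -> redact_sample); with O(dim_lights) we get O(redact_sample).
So O(redact_sample) holds — redact_sample is obligatory. None of the other listed options is made obligatory by any chain of premises.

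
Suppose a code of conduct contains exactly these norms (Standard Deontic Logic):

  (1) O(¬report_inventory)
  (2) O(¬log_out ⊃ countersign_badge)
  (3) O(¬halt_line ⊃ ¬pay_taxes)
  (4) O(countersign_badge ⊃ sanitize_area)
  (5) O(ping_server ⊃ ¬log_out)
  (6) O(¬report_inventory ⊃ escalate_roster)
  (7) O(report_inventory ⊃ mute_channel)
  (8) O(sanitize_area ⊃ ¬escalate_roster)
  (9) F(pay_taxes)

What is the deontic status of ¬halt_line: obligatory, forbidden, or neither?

Neither

Premise 3 is O(¬halt_line ⊃ ¬pay_taxes); even if O(¬pay_taxes) held, inferring O(¬halt_line) would be affirming the consequent — invalid.
No premise or chain of K-axiom applications forces O(¬halt_line), and none forces O(halt_line). So ¬halt_line is neither obligatory nor forbidden under these norms.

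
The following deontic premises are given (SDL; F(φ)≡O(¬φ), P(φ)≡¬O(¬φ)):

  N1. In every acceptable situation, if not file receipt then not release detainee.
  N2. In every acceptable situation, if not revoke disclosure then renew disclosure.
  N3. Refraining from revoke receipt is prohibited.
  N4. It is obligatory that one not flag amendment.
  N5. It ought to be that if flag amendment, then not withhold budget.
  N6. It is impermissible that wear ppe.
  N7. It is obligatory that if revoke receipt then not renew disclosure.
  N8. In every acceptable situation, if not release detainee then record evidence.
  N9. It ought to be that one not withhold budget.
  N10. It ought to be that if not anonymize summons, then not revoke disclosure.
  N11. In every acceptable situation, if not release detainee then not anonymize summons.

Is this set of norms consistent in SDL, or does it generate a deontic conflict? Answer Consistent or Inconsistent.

Consistent

Premise 5 is O(flag_amendment → ¬withhold_budget); even if O(¬withhold_budget) held, inferring O(flag_amendment) would be affirming the consequent — invalid.
So O(flag_amendment) is not derivable, and the apparent clash with O(¬flag_amendment) does not arise.
A world satisfying every obligation exists (e.g. anonymize_summons=true, file_receipt=true, flag_amendment=false, record_evidence=false, release_detainee=true, renew_disclosure=false, revoke_disclosure=true, revoke_receipt=true, wear_ppe=false, withhold_budget=false); no atom is both obligatory and forbidden, so the set is consistent.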